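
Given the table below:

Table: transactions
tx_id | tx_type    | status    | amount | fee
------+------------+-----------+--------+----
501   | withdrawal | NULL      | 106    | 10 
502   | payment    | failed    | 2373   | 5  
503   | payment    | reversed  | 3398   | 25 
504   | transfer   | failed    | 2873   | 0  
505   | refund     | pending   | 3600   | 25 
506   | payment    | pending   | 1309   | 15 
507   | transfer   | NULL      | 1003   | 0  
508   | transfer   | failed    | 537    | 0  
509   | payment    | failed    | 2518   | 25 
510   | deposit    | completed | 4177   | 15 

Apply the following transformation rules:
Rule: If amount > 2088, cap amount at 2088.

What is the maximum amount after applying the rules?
2088

Step 1: Original maximum amount = 4177
Step 2: Apply cap at 2088
Step 3: 6 records had amount > 2088 and were capped
Step 4: Maximum after transformation = 2088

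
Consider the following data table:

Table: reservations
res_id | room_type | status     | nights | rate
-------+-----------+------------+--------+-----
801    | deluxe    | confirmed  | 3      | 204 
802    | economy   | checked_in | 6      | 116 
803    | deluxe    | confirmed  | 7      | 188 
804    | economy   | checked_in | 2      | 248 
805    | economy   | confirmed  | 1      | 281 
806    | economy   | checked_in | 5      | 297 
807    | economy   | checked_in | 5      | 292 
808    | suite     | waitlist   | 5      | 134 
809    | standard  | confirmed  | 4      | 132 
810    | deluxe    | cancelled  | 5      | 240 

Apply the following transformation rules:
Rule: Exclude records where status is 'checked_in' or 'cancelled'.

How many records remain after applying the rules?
5

Step 1: Count records to exclude
  - 4 (checked_in) + 1 (cancelled) = 5 records
Step 2: Total records: 10
Step 3: Remaining = 10 - 5 = 5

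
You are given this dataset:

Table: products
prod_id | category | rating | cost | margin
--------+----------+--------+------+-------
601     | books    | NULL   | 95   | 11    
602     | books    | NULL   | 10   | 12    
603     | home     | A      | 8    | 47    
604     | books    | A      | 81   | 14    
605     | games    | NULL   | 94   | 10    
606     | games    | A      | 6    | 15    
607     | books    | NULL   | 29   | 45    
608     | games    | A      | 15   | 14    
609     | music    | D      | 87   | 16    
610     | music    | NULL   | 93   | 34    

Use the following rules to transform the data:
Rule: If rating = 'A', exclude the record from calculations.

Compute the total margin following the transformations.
128

Step 1: Identify records where rating = 'A'
Step 2: The excluded records sum to 90
Step 3: Original total margin = 218
Step 4: Remaining total = 218 - 90 = 128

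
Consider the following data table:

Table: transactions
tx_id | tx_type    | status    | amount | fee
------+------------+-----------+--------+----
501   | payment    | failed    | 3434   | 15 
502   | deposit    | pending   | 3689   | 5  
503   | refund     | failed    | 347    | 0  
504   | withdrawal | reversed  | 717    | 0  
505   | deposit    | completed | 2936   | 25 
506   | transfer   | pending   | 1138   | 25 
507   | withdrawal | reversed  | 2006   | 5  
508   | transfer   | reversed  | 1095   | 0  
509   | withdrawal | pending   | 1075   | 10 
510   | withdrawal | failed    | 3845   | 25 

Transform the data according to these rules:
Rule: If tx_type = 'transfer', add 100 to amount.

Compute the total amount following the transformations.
20482

Step 1: Count records where tx_type = 'transfer': 2
Step 2: Total bonus added: 2 × 100 = 200
Step 3: Original sum of amount: 20282
Step 4: Final sum = 20282 + 200 = 20482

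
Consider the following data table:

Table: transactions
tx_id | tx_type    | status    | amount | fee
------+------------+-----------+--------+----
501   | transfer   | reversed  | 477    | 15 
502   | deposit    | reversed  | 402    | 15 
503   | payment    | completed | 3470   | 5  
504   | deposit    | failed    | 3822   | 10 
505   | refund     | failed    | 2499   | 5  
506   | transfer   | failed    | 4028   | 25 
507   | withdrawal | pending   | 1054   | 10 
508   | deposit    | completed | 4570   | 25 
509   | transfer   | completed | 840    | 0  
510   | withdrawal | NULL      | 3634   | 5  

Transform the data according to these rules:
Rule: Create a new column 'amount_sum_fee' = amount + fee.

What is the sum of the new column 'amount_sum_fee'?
24911

Step 1: For each record, compute amount + fee
Example calculations:
  477 + 15 = 492
  402 + 15 = 417
  3470 + 5 = 3475
  ...
Step 2: Sum all derived values
Step 3: Total = 24911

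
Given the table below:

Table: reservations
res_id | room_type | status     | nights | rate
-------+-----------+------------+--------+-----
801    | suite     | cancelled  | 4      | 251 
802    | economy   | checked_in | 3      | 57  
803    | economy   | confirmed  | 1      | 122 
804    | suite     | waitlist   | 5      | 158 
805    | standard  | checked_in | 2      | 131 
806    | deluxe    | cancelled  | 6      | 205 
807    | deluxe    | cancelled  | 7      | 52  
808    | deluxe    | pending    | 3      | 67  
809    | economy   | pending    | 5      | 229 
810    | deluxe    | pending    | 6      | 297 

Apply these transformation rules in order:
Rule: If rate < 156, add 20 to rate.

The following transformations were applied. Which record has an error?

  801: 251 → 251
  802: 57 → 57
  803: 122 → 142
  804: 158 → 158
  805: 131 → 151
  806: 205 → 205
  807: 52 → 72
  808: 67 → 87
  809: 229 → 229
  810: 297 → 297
Record 802 has an error. The correct transformed value should be 77, not 57.

Step 1: Check each record against the rule
Step 2: Record 802 has rate = 57
Step 3: Since 57 < 156, the bonus should have been applied
Step 4: Correct value = 77, but claimed value = 57
Conclusion: Record 802 has the error.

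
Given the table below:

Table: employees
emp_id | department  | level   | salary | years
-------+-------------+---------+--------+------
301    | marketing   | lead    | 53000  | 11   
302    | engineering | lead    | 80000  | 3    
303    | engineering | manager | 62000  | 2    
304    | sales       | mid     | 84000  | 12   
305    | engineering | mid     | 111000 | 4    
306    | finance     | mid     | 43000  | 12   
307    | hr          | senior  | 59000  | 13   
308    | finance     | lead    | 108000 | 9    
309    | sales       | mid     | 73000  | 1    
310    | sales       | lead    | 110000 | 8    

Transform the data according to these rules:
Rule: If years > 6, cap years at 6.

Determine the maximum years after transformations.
6

Step 1: Original maximum years = 13
Step 2: Apply cap at 6
Step 3: 6 records had years > 6 and were capped
Step 4: Maximum after transformation = 6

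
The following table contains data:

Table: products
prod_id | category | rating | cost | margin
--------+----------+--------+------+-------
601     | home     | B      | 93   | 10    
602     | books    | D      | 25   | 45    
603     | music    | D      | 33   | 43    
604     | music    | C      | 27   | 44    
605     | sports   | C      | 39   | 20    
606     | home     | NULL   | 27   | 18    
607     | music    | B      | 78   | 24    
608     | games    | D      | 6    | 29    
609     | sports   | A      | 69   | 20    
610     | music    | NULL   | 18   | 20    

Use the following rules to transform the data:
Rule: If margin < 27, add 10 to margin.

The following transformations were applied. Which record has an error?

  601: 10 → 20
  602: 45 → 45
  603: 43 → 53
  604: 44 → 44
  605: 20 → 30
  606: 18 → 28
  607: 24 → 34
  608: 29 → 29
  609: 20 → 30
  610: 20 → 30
Record 603 has an error. The correct transformed value should be 43, not 53.

Step 1: Check each record against the rule
Step 2: Record 603 has margin = 43
Step 3: Since 43 >= 27, the bonus should not have been applied
Step 4: Correct value = 43, but claimed value = 53
Conclusion: Record 603 has the error.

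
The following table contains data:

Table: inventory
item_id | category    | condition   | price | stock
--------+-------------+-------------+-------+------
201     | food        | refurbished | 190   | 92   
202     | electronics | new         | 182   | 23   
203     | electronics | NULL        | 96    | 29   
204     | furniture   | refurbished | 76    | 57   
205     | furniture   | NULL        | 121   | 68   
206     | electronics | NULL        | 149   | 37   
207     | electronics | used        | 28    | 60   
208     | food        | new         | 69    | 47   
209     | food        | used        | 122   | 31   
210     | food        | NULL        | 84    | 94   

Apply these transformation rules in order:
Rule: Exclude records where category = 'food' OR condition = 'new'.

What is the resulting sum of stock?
251

Step 1: Find records where category = 'food' OR condition = 'new'
Step 2: 5 records match, summing to 287
Step 3: Original sum: 538
Step 4: Remaining sum = 538 - 287 = 251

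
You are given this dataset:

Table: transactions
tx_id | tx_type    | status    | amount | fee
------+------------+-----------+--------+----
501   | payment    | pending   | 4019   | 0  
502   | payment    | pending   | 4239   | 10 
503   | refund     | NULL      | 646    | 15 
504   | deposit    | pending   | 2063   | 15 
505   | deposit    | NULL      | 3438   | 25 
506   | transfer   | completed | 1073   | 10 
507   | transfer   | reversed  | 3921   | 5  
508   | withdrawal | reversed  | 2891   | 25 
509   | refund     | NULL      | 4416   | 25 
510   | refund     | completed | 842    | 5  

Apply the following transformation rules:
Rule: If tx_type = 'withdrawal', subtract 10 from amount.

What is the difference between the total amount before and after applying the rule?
10

Step 1: Original sum of amount = 27548
Step 2: 1 records have tx_type = 'withdrawal'
Step 3: Each affected record changes by -10
Step 4: Total change = 1 × -10 = -10
Step 5: New sum = 27548 + -10 = 27538
Step 6: Difference = |27538 - 27548| = 10
        (Sum decreased by 10)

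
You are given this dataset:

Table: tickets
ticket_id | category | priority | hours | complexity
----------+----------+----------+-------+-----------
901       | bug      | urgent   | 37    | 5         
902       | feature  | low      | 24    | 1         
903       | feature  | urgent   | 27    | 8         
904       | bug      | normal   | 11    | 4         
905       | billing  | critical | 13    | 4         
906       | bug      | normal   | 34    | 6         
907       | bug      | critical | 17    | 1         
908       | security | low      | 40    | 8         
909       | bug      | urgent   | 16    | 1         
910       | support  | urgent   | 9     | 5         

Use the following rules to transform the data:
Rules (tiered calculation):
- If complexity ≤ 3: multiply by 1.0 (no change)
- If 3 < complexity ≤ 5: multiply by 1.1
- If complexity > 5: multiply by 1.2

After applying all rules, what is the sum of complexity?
49.2

Step 1: Tier 1 (complexity ≤ 3): 3 records, sum = 3 × 1.0 = 3.0
Step 2: Tier 2 (3 < complexity ≤ 5): 4 records, sum = 18 × 1.1 = 19.8
Step 3: Tier 3 (complexity > 5): 3 records, sum = 22 × 1.2 = 26.4
Step 4: Final sum = 3.0 + 19.8 + 26.4 = 49.2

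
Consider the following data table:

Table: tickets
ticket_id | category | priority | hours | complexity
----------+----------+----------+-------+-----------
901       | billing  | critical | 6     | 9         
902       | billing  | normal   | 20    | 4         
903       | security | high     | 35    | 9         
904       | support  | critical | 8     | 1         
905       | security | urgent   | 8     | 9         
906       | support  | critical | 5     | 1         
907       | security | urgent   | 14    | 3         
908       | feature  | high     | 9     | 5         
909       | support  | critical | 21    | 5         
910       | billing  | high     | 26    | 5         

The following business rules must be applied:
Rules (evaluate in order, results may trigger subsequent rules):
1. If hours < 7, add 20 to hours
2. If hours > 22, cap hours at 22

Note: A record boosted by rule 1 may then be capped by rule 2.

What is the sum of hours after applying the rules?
168

Step 1: Apply rule 1 to records with hours < 7
  - 2 records get bonus of 20
  - Of these, 2 records then exceed 22 and get capped
Step 2: Apply rule 2 to records with hours > 22
  - 2 records (original) are capped
Step 3: Calculate final sum = 168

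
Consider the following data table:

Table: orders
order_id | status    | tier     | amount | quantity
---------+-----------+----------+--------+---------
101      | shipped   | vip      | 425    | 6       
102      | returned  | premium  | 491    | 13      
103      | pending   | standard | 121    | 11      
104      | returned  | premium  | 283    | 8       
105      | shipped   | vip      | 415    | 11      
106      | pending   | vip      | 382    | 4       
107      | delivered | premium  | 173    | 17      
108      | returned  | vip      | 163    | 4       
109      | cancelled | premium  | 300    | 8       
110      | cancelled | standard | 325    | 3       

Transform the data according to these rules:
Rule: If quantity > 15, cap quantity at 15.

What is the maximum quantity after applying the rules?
15

Step 1: Original maximum quantity = 17
Step 2: Apply cap at 15
Step 3: 1 records had quantity > 15 and were capped
Step 4: Maximum after transformation = 15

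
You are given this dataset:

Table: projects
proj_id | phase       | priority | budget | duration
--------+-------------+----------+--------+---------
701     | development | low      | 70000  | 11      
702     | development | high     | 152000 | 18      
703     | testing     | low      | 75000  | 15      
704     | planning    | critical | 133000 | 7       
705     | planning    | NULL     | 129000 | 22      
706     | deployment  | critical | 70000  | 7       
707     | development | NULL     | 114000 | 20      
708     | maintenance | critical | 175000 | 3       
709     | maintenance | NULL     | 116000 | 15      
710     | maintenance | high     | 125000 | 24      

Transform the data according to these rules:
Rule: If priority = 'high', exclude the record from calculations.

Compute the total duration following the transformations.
100

Step 1: Identify records where priority = 'high'
Step 2: The excluded records sum to 42
Step 3: Original total duration = 142
Step 4: Remaining total = 142 - 42 = 100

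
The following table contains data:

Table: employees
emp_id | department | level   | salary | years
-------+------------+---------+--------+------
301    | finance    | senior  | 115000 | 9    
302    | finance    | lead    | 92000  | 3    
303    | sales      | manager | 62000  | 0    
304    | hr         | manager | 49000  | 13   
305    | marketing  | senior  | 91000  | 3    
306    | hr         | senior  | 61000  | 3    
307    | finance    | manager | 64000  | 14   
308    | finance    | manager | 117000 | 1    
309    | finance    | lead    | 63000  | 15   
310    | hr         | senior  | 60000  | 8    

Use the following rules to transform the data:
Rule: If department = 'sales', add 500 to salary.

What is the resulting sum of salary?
774500

Step 1: Count records where department = 'sales': 1
Step 2: Total bonus added: 1 × 500 = 500
Step 3: Original sum of salary: 774000
Step 4: Final sum = 774000 + 500 = 774500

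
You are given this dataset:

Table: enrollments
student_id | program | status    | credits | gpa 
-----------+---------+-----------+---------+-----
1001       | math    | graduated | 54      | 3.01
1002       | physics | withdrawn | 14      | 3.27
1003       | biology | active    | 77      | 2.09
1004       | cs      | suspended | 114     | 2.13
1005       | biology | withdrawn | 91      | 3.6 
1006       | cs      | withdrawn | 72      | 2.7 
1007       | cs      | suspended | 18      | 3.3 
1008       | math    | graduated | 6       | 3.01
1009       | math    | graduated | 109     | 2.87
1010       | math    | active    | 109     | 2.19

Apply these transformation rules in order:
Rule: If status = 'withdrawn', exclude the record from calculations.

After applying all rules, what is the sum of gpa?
18.6

Step 1: Identify records where status = 'withdrawn'
Step 2: The excluded records sum to 9.57
Step 3: Original total gpa = 28.17
Step 4: Remaining total = 28.17 - 9.57 = 18.6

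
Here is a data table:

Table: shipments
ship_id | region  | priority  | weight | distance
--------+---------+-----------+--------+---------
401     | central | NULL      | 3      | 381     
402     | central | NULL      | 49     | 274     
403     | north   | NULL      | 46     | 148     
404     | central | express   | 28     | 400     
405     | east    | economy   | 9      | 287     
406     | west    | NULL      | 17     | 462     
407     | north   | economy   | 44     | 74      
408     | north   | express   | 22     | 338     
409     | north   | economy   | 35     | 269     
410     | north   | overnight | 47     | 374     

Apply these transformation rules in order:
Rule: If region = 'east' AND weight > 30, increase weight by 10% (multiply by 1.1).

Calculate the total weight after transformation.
300

Step 1: Find records where region = 'east' AND weight > 30
Step 2: 0 records match, summing to 0
Step 3: After multiplier: 0 × 1.1 = 0.0
Step 4: Unaffected records sum: 300
Step 5: Final sum = 0.0 + 300 = 300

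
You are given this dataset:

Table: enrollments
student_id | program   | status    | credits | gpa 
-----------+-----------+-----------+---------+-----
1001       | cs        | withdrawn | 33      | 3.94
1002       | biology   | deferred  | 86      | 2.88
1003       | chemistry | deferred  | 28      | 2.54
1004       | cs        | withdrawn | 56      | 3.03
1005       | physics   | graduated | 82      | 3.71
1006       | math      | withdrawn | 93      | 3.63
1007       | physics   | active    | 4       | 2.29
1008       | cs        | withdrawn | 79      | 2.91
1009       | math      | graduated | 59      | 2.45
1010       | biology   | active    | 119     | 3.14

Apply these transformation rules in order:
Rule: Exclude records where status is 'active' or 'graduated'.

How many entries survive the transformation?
6

Step 1: Count records to exclude
  - 2 (active) + 2 (graduated) = 4 records
Step 2: Total records: 10
Step 3: Remaining = 10 - 4 = 6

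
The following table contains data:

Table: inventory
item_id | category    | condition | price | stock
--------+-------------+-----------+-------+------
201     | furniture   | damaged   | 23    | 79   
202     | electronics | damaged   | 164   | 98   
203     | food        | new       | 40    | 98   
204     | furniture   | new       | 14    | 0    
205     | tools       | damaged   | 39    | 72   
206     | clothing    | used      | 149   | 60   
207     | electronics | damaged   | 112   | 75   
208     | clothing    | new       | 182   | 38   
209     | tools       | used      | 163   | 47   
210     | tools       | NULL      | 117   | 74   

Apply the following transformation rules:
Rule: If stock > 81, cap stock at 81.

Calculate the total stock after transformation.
607

Step 1: 2 records have stock > 81
Step 2: These records originally summed to 196
Step 3: After capping: 2 × 81 = 162
Step 4: Unaffected records sum: 445
Step 5: Final sum = 162 + 445 = 607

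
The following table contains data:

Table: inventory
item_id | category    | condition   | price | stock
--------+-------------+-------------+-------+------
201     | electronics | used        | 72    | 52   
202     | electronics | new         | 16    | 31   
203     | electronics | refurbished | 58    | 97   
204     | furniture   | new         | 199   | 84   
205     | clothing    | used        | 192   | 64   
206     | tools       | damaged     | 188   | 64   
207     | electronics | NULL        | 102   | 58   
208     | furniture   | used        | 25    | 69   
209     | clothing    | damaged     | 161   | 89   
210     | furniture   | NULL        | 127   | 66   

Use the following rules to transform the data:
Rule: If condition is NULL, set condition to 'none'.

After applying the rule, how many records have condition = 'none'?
2

Step 1: Count records where condition IS NULL
Step 2: Found 2 records with NULL condition
Step 3: These records will have condition set to 'none'
Step 4: Records already having condition = 'none': 0
Step 5: Answer: 2 + 0 = 2 records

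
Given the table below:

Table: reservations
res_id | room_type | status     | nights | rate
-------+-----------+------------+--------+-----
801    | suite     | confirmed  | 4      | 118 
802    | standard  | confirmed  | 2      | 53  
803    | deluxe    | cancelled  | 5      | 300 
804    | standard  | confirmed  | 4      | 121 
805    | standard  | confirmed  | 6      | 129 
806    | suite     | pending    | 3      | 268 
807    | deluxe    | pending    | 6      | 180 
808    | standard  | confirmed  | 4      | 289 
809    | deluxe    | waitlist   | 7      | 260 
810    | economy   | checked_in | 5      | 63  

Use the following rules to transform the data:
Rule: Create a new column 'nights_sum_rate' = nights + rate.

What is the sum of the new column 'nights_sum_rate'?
1827

Step 1: For each record, compute nights + rate
Example calculations:
  4 + 118 = 122
  2 + 53 = 55
  5 + 300 = 305
  ...
Step 2: Sum all derived values
Step 3: Total = 1827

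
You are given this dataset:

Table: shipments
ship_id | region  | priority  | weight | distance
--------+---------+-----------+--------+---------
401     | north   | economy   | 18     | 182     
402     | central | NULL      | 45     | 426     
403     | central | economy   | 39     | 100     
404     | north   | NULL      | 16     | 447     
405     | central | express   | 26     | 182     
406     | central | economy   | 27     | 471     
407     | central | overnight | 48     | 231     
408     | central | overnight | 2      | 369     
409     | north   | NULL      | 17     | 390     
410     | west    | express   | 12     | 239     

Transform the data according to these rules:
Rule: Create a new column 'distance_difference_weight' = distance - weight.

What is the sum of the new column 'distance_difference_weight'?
2787

Step 1: For each record, compute distance - weight
Example calculations:
  182 - 18 = 164
  426 - 45 = 381
  100 - 39 = 61
  ...
Step 2: Sum all derived values
Step 3: Total = 2787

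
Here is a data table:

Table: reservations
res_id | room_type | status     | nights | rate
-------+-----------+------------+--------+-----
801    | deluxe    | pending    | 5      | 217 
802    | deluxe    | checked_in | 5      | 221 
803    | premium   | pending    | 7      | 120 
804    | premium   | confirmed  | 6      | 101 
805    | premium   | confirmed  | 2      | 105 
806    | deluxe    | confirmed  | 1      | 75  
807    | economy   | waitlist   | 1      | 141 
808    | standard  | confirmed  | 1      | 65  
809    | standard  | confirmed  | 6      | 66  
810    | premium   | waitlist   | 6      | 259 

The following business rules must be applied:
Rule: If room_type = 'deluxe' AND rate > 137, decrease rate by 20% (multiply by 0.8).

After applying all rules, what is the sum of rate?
1282.4

Step 1: Find records where room_type = 'deluxe' AND rate > 137
Step 2: 2 records match, summing to 438
Step 3: After multiplier: 438 × 0.8 = 350.4
Step 4: Unaffected records sum: 932
Step 5: Final sum = 350.4 + 932 = 1282.4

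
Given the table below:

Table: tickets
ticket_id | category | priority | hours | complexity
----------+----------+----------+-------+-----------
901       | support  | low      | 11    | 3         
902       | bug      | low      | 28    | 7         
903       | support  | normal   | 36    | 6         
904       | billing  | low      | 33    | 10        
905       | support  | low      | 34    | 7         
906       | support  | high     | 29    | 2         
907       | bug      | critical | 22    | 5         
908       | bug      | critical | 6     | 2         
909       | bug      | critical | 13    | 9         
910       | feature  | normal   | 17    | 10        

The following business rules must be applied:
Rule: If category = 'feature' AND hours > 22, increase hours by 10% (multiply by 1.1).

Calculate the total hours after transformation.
229

Step 1: Find records where category = 'feature' AND hours > 22
Step 2: 0 records match, summing to 0
Step 3: After multiplier: 0 × 1.1 = 0.0
Step 4: Unaffected records sum: 229
Step 5: Final sum = 0.0 + 229 = 229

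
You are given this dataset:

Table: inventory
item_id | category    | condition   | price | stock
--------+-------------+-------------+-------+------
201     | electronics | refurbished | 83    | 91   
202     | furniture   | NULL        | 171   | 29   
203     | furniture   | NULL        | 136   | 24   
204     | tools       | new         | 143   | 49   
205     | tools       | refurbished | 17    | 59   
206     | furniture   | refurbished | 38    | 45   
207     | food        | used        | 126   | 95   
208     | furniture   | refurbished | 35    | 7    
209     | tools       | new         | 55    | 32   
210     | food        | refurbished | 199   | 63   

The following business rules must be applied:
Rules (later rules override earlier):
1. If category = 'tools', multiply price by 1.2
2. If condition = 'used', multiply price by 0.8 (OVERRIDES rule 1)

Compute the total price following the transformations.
1020.8

Step 1: Rule 2 takes priority for records with condition = 'used'
  - 1 records: 126 × 0.8 = 100.8
Step 2: Rule 1 applies to remaining records with category = 'tools'
  - 3 records: 215 × 1.2 = 258.0
Step 3: Other records unchanged: 662
Step 4: Final sum = 100.8 + 258.0 + 662 = 1020.8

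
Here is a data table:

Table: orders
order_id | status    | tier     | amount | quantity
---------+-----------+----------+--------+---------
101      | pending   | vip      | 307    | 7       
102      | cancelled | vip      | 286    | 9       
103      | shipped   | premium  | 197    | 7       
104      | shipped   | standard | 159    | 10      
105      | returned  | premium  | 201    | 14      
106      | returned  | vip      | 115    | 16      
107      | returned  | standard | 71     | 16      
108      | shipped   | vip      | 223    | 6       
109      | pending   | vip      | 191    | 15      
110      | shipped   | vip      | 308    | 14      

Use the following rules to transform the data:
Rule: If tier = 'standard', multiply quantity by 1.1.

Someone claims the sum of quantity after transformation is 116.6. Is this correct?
Yes, the result is correct.

Step 1: Calculate the correct sum after transformation
Step 2: Apply multiplier 1.1 to records where tier = 'standard'
Step 3: Correct result = 116.6
Step 4: Claimed result = 116.6
Step 5: 116.6 = 116.6 ✓
Conclusion: The claimed result is correct.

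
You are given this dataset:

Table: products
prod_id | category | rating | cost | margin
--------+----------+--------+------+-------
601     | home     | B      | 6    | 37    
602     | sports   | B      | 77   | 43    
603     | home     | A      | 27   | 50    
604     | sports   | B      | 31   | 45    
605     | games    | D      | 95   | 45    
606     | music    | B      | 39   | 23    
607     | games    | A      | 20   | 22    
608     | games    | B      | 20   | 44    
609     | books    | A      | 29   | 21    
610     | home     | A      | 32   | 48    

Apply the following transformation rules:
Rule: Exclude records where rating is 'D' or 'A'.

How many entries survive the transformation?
5

Step 1: Count records to exclude
  - 1 (D) + 4 (A) = 5 records
Step 2: Total records: 10
Step 3: Remaining = 10 - 5 = 5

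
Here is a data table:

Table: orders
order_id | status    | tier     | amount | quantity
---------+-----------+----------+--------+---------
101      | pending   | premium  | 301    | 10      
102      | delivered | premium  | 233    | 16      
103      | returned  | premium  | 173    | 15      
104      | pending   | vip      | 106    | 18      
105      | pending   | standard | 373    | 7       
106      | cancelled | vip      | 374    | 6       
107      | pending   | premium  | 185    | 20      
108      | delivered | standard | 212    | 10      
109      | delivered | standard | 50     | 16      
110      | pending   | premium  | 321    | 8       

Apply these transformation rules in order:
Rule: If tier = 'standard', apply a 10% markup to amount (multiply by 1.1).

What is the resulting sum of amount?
2391.5

Step 1: Records with tier = 'standard' have total amount = 635
Step 2: Apply multiplier: 635 × 1.1 = 698.5
Step 3: Other records total: 1693
Step 4: Final sum = 698.5 + 1693 = 2391.5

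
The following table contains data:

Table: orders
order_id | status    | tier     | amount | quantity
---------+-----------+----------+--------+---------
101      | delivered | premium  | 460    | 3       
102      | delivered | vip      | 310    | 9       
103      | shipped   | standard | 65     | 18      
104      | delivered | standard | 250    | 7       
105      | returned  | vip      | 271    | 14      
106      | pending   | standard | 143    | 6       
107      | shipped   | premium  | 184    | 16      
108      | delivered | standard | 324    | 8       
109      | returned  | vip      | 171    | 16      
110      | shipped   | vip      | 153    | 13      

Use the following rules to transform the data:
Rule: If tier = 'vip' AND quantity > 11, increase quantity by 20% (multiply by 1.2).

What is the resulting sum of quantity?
118.6

Step 1: Find records where tier = 'vip' AND quantity > 11
Step 2: 3 records match, summing to 43
Step 3: After multiplier: 43 × 1.2 = 51.6
Step 4: Unaffected records sum: 67
Step 5: Final sum = 51.6 + 67 = 118.6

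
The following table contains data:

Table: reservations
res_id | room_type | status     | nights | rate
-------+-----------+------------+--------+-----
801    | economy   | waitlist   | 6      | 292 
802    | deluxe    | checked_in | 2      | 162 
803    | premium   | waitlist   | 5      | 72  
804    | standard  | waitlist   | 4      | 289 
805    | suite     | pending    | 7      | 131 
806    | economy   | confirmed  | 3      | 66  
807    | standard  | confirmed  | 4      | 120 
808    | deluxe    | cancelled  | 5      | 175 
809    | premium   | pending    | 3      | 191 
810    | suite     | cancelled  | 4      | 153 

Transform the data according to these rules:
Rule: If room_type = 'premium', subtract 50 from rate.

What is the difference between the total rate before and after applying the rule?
100

Step 1: Original sum of rate = 1651
Step 2: 2 records have room_type = 'premium'
Step 3: Each affected record changes by -50
Step 4: Total change = 2 × -50 = -100
Step 5: New sum = 1651 + -100 = 1551
Step 6: Difference = |1551 - 1651| = 100
        (Sum decreased by 100)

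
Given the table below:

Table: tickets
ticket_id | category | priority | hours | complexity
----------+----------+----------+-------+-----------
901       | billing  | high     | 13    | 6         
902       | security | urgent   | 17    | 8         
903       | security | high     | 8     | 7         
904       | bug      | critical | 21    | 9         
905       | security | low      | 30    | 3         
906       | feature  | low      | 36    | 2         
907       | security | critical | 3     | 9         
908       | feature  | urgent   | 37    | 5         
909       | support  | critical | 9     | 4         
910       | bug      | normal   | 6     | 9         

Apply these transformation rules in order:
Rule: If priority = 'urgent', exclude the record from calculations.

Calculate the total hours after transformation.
126

Step 1: Identify records where priority = 'urgent'
Step 2: The excluded records sum to 54
Step 3: Original total hours = 180
Step 4: Remaining total = 180 - 54 = 126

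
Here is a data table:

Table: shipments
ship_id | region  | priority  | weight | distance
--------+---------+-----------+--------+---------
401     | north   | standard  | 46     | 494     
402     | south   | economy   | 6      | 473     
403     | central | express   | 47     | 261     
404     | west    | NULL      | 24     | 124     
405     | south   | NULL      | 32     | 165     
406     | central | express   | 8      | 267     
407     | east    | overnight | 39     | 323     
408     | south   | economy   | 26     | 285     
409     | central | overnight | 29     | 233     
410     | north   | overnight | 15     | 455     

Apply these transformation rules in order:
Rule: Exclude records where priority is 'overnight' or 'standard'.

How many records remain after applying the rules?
6

Step 1: Count records to exclude
  - 3 (overnight) + 1 (standard) = 4 records
Step 2: Total records: 10
Step 3: Remaining = 10 - 4 = 6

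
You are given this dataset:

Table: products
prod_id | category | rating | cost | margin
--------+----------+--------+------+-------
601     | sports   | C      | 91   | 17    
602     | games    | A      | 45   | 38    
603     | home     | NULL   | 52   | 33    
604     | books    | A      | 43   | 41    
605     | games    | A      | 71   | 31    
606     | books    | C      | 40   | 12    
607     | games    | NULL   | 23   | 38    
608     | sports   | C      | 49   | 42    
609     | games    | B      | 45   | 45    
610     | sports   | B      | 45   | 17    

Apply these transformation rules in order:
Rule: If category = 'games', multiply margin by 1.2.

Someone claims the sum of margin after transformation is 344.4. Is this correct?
Yes, the result is correct.

Step 1: Calculate the correct sum after transformation
Step 2: Apply multiplier 1.2 to records where category = 'games'
Step 3: Correct result = 344.4
Step 4: Claimed result = 344.4
Step 5: 344.4 = 344.4 ✓
Conclusion: The claimed result is correct.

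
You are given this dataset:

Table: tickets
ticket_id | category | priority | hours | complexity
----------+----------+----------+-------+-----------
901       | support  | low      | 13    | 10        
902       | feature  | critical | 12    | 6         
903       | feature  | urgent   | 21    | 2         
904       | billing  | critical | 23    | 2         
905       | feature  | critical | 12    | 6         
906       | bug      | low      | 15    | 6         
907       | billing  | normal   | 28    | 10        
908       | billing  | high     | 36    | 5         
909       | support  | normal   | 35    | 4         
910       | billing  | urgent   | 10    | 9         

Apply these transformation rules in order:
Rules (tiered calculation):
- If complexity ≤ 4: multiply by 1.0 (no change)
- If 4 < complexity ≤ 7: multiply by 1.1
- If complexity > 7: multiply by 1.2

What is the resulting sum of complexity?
68.1

Step 1: Tier 1 (complexity ≤ 4): 3 records, sum = 8 × 1.0 = 8.0
Step 2: Tier 2 (4 < complexity ≤ 7): 4 records, sum = 23 × 1.1 = 25.3
Step 3: Tier 3 (complexity > 7): 3 records, sum = 29 × 1.2 = 34.8
Step 4: Final sum = 8.0 + 25.3 + 34.8 = 68.1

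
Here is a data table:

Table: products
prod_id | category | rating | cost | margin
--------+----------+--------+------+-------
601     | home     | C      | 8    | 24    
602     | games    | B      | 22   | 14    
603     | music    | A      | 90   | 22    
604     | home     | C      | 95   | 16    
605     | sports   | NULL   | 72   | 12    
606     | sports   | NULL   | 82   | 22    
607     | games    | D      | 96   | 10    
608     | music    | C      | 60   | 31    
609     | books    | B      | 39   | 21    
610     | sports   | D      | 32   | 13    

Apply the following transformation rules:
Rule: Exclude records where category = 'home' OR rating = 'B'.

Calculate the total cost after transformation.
432

Step 1: Find records where category = 'home' OR rating = 'B'
Step 2: 4 records match, summing to 164
Step 3: Original sum: 596
Step 4: Remaining sum = 596 - 164 = 432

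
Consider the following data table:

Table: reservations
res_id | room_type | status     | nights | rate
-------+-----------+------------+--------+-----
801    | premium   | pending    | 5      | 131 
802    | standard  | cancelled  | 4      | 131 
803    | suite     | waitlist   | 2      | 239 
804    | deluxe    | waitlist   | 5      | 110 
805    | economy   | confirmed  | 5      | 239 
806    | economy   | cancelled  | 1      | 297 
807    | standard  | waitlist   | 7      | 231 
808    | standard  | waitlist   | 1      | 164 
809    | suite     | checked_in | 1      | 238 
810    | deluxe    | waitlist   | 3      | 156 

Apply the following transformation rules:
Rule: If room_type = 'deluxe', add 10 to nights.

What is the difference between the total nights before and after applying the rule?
20

Step 1: Original sum of nights = 34
Step 2: 2 records have room_type = 'deluxe'
Step 3: Each affected record changes by 10
Step 4: Total change = 2 × 10 = 20
Step 5: New sum = 34 + 20 = 54
Step 6: Difference = |54 - 34| = 20
        (Sum increased by 20)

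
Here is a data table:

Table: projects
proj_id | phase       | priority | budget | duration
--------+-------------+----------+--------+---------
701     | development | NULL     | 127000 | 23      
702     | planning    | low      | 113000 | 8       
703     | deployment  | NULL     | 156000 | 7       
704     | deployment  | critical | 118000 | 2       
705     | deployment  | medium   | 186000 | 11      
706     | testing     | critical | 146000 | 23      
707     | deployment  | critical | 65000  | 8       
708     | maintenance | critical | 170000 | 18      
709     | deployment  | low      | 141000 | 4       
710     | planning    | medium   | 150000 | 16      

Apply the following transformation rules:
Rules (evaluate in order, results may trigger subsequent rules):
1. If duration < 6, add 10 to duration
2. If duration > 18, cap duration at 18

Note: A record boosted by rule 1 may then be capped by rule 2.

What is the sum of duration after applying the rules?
130

Step 1: Apply rule 1 to records with duration < 6
  - 2 records get bonus of 10
  - Of these, 0 records then exceed 18 and get capped
Step 2: Apply rule 2 to records with duration > 18
  - 2 records (original) are capped
Step 3: Calculate final sum = 130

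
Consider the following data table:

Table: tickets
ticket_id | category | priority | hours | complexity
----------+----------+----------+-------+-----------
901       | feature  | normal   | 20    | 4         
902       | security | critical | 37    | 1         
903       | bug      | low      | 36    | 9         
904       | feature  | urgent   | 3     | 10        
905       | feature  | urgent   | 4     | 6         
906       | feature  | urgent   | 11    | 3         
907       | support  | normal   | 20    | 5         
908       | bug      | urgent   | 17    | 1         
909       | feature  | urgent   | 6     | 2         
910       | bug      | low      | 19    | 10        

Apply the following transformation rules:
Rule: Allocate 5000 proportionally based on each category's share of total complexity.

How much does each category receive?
bug: 1960.78, feature: 2450.98, security: 98.04, support: 490.2

Step 1: Calculate total complexity = 51
Step 2: Calculate each category's proportion:
  bug: 20/51 = 39.22% → 1960.78
  feature: 25/51 = 49.02% → 2450.98
  security: 1/51 = 1.96% → 98.04
  support: 5/51 = 9.80% → 490.2
Step 3: Verify: sum of allocations ≈ 5000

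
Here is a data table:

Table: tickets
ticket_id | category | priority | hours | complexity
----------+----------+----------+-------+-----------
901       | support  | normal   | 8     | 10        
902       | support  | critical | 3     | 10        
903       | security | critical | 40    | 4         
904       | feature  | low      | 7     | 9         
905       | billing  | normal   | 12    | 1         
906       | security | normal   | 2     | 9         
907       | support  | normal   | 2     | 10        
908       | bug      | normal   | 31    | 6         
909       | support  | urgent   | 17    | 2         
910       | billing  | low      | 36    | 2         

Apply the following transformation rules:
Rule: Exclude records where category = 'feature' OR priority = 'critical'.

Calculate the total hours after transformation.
108

Step 1: Find records where category = 'feature' OR priority = 'critical'
Step 2: 3 records match, summing to 50
Step 3: Original sum: 158
Step 4: Remaining sum = 158 - 50 = 108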